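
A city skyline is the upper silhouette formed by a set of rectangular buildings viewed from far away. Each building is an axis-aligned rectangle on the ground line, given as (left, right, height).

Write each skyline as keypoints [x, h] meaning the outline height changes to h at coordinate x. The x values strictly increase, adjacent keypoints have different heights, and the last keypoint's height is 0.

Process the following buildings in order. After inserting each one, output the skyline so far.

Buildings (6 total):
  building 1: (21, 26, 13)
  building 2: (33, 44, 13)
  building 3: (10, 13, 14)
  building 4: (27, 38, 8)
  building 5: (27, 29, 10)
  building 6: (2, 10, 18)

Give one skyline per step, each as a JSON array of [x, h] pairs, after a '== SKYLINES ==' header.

== SKYLINES ==
[[21,13],[26,0]]
[[21,13],[26,0],[33,13],[44,0]]
[[10,14],[13,0],[21,13],[26,0],[33,13],[44,0]]
[[10,14],[13,0],[21,13],[26,0],[27,8],[33,13],[44,0]]
[[10,14],[13,0],[21,13],[26,0],[27,10],[29,8],[33,13],[44,0]]
[[2,18],[10,14],[13,0],[21,13],[26,0],[27,10],[29,8],[33,13],[44,0]]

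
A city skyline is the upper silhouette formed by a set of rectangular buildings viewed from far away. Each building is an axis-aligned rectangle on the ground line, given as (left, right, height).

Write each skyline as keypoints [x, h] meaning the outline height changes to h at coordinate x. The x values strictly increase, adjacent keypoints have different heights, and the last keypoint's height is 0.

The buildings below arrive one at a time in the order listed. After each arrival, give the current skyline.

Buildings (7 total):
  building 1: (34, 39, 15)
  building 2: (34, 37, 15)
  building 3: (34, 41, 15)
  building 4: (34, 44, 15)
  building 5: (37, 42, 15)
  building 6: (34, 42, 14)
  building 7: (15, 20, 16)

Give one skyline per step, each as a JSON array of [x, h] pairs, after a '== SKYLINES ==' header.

== SKYLINES ==
[[34,15],[39,0]]
[[34,15],[39,0]]
[[34,15],[41,0]]
[[34,15],[44,0]]
[[34,15],[44,0]]
[[34,15],[44,0]]
[[15,16],[20,0],[34,15],[44,0]]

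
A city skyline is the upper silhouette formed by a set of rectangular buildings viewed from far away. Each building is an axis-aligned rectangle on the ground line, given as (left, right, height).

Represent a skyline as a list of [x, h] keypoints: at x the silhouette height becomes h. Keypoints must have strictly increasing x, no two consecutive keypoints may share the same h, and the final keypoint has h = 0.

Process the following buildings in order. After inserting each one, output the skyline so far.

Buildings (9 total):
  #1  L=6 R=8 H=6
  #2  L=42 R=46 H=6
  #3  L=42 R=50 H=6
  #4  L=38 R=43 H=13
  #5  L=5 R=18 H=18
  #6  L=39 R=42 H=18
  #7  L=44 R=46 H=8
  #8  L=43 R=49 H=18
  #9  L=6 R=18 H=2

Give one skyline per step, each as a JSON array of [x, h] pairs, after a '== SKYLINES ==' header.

== SKYLINES ==
[[6,6],[8,0]]
[[6,6],[8,0],[42,6],[46,0]]
[[6,6],[8,0],[42,6],[50,0]]
[[6,6],[8,0],[38,13],[43,6],[50,0]]
[[5,18],[18,0],[38,13],[43,6],[50,0]]
[[5,18],[18,0],[38,13],[39,18],[42,13],[43,6],[50,0]]
[[5,18],[18,0],[38,13],[39,18],[42,13],[43,6],[44,8],[46,6],[50,0]]
[[5,18],[18,0],[38,13],[39,18],[42,13],[43,18],[49,6],[50,0]]
[[5,18],[18,0],[38,13],[39,18],[42,13],[43,18],[49,6],[50,0]]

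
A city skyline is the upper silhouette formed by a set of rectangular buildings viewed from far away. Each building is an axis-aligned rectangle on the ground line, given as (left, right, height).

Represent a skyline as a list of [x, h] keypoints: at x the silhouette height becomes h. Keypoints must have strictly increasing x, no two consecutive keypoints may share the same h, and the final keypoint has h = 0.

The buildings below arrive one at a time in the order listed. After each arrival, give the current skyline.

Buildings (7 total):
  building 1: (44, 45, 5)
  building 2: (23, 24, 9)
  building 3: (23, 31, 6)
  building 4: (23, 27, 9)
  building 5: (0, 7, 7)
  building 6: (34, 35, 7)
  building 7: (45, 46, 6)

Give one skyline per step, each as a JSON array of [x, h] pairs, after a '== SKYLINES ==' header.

== SKYLINES ==
[[44,5],[45,0]]
[[23,9],[24,0],[44,5],[45,0]]
[[23,9],[24,6],[31,0],[44,5],[45,0]]
[[23,9],[27,6],[31,0],[44,5],[45,0]]
[[0,7],[7,0],[23,9],[27,6],[31,0],[44,5],[45,0]]
[[0,7],[7,0],[23,9],[27,6],[31,0],[34,7],[35,0],[44,5],[45,0]]
[[0,7],[7,0],[23,9],[27,6],[31,0],[34,7],[35,0],[44,5],[45,6],[46,0]]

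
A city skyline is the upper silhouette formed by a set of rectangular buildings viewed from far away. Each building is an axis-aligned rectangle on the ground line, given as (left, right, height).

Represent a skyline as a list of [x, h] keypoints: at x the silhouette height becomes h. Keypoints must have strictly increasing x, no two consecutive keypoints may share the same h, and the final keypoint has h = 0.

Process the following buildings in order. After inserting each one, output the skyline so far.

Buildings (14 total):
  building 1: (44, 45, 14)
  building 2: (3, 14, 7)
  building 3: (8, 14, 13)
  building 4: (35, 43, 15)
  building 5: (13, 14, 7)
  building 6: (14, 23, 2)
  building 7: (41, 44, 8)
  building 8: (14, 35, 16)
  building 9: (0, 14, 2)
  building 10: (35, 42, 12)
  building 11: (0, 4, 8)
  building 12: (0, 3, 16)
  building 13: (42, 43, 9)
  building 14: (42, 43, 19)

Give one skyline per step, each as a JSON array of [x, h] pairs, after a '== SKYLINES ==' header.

== SKYLINES ==
[[44,14],[45,0]]
[[3,7],[14,0],[44,14],[45,0]]
[[3,7],[8,13],[14,0],[44,14],[45,0]]
[[3,7],[8,13],[14,0],[35,15],[43,0],[44,14],[45,0]]
[[3,7],[8,13],[14,0],[35,15],[43,0],[44,14],[45,0]]
[[3,7],[8,13],[14,2],[23,0],[35,15],[43,0],[44,14],[45,0]]
[[3,7],[8,13],[14,2],[23,0],[35,15],[43,8],[44,14],[45,0]]
[[3,7],[8,13],[14,16],[35,15],[43,8],[44,14],[45,0]]
[[0,2],[3,7],[8,13],[14,16],[35,15],[43,8],[44,14],[45,0]]
[[0,2],[3,7],[8,13],[14,16],[35,15],[43,8],[44,14],[45,0]]
[[0,8],[4,7],[8,13],[14,16],[35,15],[43,8],[44,14],[45,0]]
[[0,16],[3,8],[4,7],[8,13],[14,16],[35,15],[43,8],[44,14],[45,0]]
[[0,16],[3,8],[4,7],[8,13],[14,16],[35,15],[43,8],[44,14],[45,0]]
[[0,16],[3,8],[4,7],[8,13],[14,16],[35,15],[42,19],[43,8],[44,14],[45,0]]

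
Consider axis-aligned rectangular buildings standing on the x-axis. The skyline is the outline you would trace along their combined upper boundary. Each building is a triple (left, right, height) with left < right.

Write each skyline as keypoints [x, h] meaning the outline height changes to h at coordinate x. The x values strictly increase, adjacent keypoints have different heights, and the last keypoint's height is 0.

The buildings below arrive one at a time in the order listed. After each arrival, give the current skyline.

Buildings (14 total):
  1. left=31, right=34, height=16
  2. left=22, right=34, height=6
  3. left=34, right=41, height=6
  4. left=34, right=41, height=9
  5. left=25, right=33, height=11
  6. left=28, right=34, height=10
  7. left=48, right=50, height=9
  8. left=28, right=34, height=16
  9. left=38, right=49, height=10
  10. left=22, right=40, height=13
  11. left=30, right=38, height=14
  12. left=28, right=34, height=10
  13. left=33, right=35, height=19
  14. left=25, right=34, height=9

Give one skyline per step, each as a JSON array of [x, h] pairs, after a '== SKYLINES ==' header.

== SKYLINES ==
[[31,16],[34,0]]
[[22,6],[31,16],[34,0]]
[[22,6],[31,16],[34,6],[41,0]]
[[22,6],[31,16],[34,9],[41,0]]
[[22,6],[25,11],[31,16],[34,9],[41,0]]
[[22,6],[25,11],[31,16],[34,9],[41,0]]
[[22,6],[25,11],[31,16],[34,9],[41,0],[48,9],[50,0]]
[[22,6],[25,11],[28,16],[34,9],[41,0],[48,9],[50,0]]
[[22,6],[25,11],[28,16],[34,9],[38,10],[49,9],[50,0]]
[[22,13],[28,16],[34,13],[40,10],[49,9],[50,0]]
[[22,13],[28,16],[34,14],[38,13],[40,10],[49,9],[50,0]]
[[22,13],[28,16],[34,14],[38,13],[40,10],[49,9],[50,0]]
[[22,13],[28,16],[33,19],[35,14],[38,13],[40,10],[49,9],[50,0]]
[[22,13],[28,16],[33,19],[35,14],[38,13],[40,10],[49,9],[50,0]]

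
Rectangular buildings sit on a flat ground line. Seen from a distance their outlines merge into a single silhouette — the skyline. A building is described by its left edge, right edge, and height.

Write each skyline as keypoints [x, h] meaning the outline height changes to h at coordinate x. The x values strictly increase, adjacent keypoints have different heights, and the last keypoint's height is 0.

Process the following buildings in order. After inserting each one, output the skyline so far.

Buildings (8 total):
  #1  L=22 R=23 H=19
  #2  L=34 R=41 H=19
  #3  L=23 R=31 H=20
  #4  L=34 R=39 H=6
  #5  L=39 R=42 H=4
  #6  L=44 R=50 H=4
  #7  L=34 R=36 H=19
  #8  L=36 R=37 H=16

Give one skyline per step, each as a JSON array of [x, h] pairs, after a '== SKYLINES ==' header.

== SKYLINES ==
[[22,19],[23,0]]
[[22,19],[23,0],[34,19],[41,0]]
[[22,19],[23,20],[31,0],[34,19],[41,0]]
[[22,19],[23,20],[31,0],[34,19],[41,0]]
[[22,19],[23,20],[31,0],[34,19],[41,4],[42,0]]
[[22,19],[23,20],[31,0],[34,19],[41,4],[42,0],[44,4],[50,0]]
[[22,19],[23,20],[31,0],[34,19],[41,4],[42,0],[44,4],[50,0]]
[[22,19],[23,20],[31,0],[34,19],[41,4],[42,0],[44,4],[50,0]]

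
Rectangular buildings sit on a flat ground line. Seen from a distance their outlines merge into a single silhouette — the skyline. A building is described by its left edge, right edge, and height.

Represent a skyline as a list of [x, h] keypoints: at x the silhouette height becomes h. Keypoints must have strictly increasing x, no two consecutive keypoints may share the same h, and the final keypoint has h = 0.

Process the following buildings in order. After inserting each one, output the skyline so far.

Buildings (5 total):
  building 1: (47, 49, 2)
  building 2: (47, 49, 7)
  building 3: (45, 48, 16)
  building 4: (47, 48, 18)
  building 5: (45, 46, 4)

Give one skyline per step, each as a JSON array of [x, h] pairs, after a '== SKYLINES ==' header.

== SKYLINES ==
[[47,2],[49,0]]
[[47,7],[49,0]]
[[45,16],[48,7],[49,0]]
[[45,16],[47,18],[48,7],[49,0]]
[[45,16],[47,18],[48,7],[49,0]]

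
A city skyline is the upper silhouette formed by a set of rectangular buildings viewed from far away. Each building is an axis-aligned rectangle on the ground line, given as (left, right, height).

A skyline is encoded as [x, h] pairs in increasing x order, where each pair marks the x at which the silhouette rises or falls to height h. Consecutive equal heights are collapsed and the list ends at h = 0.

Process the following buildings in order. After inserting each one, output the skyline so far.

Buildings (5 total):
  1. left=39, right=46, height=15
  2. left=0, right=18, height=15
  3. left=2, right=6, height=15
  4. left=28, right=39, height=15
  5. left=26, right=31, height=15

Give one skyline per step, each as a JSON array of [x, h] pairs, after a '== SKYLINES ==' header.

== SKYLINES ==
[[39,15],[46,0]]
[[0,15],[18,0],[39,15],[46,0]]
[[0,15],[18,0],[39,15],[46,0]]
[[0,15],[18,0],[28,15],[46,0]]
[[0,15],[18,0],[26,15],[46,0]]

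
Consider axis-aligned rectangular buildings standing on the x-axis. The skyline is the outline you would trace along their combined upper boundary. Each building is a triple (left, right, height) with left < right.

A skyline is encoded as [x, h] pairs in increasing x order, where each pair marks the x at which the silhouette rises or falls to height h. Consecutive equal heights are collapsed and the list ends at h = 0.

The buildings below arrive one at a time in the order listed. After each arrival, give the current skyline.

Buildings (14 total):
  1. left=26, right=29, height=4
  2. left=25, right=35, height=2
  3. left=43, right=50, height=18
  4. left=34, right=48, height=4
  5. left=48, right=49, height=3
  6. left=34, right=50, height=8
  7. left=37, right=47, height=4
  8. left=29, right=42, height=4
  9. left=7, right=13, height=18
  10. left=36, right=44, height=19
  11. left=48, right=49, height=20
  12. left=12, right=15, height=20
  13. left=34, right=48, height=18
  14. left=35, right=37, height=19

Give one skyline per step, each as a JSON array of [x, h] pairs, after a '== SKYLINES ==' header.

== SKYLINES ==
[[26,4],[29,0]]
[[25,2],[26,4],[29,2],[35,0]]
[[25,2],[26,4],[29,2],[35,0],[43,18],[50,0]]
[[25,2],[26,4],[29,2],[34,4],[43,18],[50,0]]
[[25,2],[26,4],[29,2],[34,4],[43,18],[50,0]]
[[25,2],[26,4],[29,2],[34,8],[43,18],[50,0]]
[[25,2],[26,4],[29,2],[34,8],[43,18],[50,0]]
[[25,2],[26,4],[34,8],[43,18],[50,0]]
[[7,18],[13,0],[25,2],[26,4],[34,8],[43,18],[50,0]]
[[7,18],[13,0],[25,2],[26,4],[34,8],[36,19],[44,18],[50,0]]
[[7,18],[13,0],[25,2],[26,4],[34,8],[36,19],[44,18],[48,20],[49,18],[50,0]]
[[7,18],[12,20],[15,0],[25,2],[26,4],[34,8],[36,19],[44,18],[48,20],[49,18],[50,0]]
[[7,18],[12,20],[15,0],[25,2],[26,4],[34,18],[36,19],[44,18],[48,20],[49,18],[50,0]]
[[7,18],[12,20],[15,0],[25,2],[26,4],[34,18],[35,19],[44,18],[48,20],[49,18],[50,0]]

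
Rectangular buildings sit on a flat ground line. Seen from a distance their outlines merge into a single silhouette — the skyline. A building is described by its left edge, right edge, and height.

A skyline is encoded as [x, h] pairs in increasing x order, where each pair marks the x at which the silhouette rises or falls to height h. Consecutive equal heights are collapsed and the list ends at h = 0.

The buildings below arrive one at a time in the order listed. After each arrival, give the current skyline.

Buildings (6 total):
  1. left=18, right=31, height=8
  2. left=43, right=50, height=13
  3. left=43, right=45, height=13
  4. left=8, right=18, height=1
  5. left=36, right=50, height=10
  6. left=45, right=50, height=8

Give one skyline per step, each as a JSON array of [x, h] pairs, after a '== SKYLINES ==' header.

== SKYLINES ==
[[18,8],[31,0]]
[[18,8],[31,0],[43,13],[50,0]]
[[18,8],[31,0],[43,13],[50,0]]
[[8,1],[18,8],[31,0],[43,13],[50,0]]
[[8,1],[18,8],[31,0],[36,10],[43,13],[50,0]]
[[8,1],[18,8],[31,0],[36,10],[43,13],[50,0]]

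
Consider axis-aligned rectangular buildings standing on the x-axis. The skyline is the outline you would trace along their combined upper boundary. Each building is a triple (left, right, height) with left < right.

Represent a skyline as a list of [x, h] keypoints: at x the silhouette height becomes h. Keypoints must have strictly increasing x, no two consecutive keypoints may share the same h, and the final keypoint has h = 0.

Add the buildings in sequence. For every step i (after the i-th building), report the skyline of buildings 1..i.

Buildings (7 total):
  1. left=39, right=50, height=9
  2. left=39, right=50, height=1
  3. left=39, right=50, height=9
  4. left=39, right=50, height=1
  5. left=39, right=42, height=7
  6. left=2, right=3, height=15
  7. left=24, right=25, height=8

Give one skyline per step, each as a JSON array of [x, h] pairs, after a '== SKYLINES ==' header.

== SKYLINES ==
[[39,9],[50,0]]
[[39,9],[50,0]]
[[39,9],[50,0]]
[[39,9],[50,0]]
[[39,9],[50,0]]
[[2,15],[3,0],[39,9],[50,0]]
[[2,15],[3,0],[24,8],[25,0],[39,9],[50,0]]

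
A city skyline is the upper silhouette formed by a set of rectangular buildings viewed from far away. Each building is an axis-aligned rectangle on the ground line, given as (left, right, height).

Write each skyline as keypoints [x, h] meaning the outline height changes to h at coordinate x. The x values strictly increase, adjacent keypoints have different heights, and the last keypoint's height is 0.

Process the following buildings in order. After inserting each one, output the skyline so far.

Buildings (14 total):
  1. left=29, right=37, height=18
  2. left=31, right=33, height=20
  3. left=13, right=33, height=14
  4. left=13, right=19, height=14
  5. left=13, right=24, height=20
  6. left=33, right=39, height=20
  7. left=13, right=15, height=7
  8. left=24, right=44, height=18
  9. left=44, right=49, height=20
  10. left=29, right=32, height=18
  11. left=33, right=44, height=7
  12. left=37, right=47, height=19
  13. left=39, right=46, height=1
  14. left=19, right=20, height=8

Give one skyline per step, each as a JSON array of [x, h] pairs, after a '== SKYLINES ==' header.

== SKYLINES ==
[[29,18],[37,0]]
[[29,18],[31,20],[33,18],[37,0]]
[[13,14],[29,18],[31,20],[33,18],[37,0]]
[[13,14],[29,18],[31,20],[33,18],[37,0]]
[[13,20],[24,14],[29,18],[31,20],[33,18],[37,0]]
[[13,20],[24,14],[29,18],[31,20],[39,0]]
[[13,20],[24,14],[29,18],[31,20],[39,0]]
[[13,20],[24,18],[31,20],[39,18],[44,0]]
[[13,20],[24,18],[31,20],[39,18],[44,20],[49,0]]
[[13,20],[24,18],[31,20],[39,18],[44,20],[49,0]]
[[13,20],[24,18],[31,20],[39,18],[44,20],[49,0]]
[[13,20],[24,18],[31,20],[39,19],[44,20],[49,0]]
[[13,20],[24,18],[31,20],[39,19],[44,20],[49,0]]
[[13,20],[24,18],[31,20],[39,19],[44,20],[49,0]]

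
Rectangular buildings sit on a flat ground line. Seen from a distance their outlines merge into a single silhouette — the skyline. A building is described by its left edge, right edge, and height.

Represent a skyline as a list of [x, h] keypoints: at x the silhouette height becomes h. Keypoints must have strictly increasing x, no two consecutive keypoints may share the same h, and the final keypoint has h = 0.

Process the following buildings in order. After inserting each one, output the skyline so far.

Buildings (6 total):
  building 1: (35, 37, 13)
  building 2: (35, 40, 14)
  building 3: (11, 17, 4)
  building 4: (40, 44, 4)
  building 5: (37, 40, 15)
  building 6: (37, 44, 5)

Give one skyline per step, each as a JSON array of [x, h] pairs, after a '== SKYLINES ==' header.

== SKYLINES ==
[[35,13],[37,0]]
[[35,14],[40,0]]
[[11,4],[17,0],[35,14],[40,0]]
[[11,4],[17,0],[35,14],[40,4],[44,0]]
[[11,4],[17,0],[35,14],[37,15],[40,4],[44,0]]
[[11,4],[17,0],[35,14],[37,15],[40,5],[44,0]]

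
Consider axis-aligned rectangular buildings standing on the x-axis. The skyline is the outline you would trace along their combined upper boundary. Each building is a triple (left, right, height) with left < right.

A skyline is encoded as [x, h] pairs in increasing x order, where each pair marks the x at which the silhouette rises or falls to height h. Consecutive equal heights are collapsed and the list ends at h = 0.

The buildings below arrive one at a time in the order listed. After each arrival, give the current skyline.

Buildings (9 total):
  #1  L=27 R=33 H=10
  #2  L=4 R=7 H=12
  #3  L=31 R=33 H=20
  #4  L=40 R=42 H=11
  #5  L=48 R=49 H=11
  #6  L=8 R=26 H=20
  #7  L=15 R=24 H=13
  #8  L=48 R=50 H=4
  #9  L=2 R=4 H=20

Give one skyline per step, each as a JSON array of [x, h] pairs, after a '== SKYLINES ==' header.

== SKYLINES ==
[[27,10],[33,0]]
[[4,12],[7,0],[27,10],[33,0]]
[[4,12],[7,0],[27,10],[31,20],[33,0]]
[[4,12],[7,0],[27,10],[31,20],[33,0],[40,11],[42,0]]
[[4,12],[7,0],[27,10],[31,20],[33,0],[40,11],[42,0],[48,11],[49,0]]
[[4,12],[7,0],[8,20],[26,0],[27,10],[31,20],[33,0],[40,11],[42,0],[48,11],[49,0]]
[[4,12],[7,0],[8,20],[26,0],[27,10],[31,20],[33,0],[40,11],[42,0],[48,11],[49,0]]
[[4,12],[7,0],[8,20],[26,0],[27,10],[31,20],[33,0],[40,11],[42,0],[48,11],[49,4],[50,0]]
[[2,20],[4,12],[7,0],[8,20],[26,0],[27,10],[31,20],[33,0],[40,11],[42,0],[48,11],[49,4],[50,0]]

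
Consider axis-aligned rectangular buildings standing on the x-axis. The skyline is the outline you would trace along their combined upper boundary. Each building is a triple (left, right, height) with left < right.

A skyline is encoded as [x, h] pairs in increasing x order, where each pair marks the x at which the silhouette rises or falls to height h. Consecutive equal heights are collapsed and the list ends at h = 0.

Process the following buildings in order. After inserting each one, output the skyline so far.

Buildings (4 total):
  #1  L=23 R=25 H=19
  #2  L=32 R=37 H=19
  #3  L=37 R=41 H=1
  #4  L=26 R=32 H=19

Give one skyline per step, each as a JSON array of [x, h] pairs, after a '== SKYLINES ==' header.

== SKYLINES ==
[[23,19],[25,0]]
[[23,19],[25,0],[32,19],[37,0]]
[[23,19],[25,0],[32,19],[37,1],[41,0]]
[[23,19],[25,0],[26,19],[37,1],[41,0]]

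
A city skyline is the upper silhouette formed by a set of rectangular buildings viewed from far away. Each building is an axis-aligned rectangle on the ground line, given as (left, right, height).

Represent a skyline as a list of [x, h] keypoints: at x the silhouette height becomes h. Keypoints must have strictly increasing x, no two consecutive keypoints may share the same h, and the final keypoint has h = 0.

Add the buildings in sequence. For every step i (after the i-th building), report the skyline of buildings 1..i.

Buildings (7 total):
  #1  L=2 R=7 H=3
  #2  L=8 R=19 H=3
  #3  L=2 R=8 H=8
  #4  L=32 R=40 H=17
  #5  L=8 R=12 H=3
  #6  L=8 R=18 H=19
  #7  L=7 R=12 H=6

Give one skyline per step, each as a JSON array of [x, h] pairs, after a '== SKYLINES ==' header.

== SKYLINES ==
[[2,3],[7,0]]
[[2,3],[7,0],[8,3],[19,0]]
[[2,8],[8,3],[19,0]]
[[2,8],[8,3],[19,0],[32,17],[40,0]]
[[2,8],[8,3],[19,0],[32,17],[40,0]]
[[2,8],[8,19],[18,3],[19,0],[32,17],[40,0]]
[[2,8],[8,19],[18,3],[19,0],[32,17],[40,0]]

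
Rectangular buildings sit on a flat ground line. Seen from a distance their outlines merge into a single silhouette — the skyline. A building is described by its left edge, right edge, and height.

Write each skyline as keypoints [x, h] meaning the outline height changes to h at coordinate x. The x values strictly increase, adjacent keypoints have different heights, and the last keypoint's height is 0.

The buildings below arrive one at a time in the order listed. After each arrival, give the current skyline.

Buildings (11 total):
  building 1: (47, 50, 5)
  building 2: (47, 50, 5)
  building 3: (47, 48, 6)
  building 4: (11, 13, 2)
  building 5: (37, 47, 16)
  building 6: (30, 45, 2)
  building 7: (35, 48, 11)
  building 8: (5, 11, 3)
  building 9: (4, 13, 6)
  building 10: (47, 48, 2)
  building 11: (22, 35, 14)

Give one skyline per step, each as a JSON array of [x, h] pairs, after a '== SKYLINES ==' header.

== SKYLINES ==
[[47,5],[50,0]]
[[47,5],[50,0]]
[[47,6],[48,5],[50,0]]
[[11,2],[13,0],[47,6],[48,5],[50,0]]
[[11,2],[13,0],[37,16],[47,6],[48,5],[50,0]]
[[11,2],[13,0],[30,2],[37,16],[47,6],[48,5],[50,0]]
[[11,2],[13,0],[30,2],[35,11],[37,16],[47,11],[48,5],[50,0]]
[[5,3],[11,2],[13,0],[30,2],[35,11],[37,16],[47,11],[48,5],[50,0]]
[[4,6],[13,0],[30,2],[35,11],[37,16],[47,11],[48,5],[50,0]]
[[4,6],[13,0],[30,2],[35,11],[37,16],[47,11],[48,5],[50,0]]
[[4,6],[13,0],[22,14],[35,11],[37,16],[47,11],[48,5],[50,0]]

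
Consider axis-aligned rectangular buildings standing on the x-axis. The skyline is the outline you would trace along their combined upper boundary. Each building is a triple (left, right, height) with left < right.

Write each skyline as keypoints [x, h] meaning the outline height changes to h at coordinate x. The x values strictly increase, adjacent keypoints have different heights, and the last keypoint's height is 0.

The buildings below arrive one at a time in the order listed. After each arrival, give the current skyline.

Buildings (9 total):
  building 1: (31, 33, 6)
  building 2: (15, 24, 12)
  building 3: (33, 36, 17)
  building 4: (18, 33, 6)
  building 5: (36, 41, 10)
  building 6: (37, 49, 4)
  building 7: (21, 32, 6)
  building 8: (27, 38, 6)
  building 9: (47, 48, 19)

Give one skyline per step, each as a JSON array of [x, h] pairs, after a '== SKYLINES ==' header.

== SKYLINES ==
[[31,6],[33,0]]
[[15,12],[24,0],[31,6],[33,0]]
[[15,12],[24,0],[31,6],[33,17],[36,0]]
[[15,12],[24,6],[33,17],[36,0]]
[[15,12],[24,6],[33,17],[36,10],[41,0]]
[[15,12],[24,6],[33,17],[36,10],[41,4],[49,0]]
[[15,12],[24,6],[33,17],[36,10],[41,4],[49,0]]
[[15,12],[24,6],[33,17],[36,10],[41,4],[49,0]]
[[15,12],[24,6],[33,17],[36,10],[41,4],[47,19],[48,4],[49,0]]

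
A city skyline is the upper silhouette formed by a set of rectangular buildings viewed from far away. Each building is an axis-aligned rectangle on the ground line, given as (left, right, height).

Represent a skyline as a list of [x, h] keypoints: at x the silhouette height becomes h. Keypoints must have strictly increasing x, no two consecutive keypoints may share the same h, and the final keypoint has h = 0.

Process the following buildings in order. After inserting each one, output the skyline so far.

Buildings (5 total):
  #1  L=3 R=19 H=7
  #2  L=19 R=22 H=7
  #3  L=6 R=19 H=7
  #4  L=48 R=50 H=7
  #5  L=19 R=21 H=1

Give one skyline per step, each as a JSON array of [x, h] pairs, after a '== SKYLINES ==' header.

== SKYLINES ==
[[3,7],[19,0]]
[[3,7],[22,0]]
[[3,7],[22,0]]
[[3,7],[22,0],[48,7],[50,0]]
[[3,7],[22,0],[48,7],[50,0]]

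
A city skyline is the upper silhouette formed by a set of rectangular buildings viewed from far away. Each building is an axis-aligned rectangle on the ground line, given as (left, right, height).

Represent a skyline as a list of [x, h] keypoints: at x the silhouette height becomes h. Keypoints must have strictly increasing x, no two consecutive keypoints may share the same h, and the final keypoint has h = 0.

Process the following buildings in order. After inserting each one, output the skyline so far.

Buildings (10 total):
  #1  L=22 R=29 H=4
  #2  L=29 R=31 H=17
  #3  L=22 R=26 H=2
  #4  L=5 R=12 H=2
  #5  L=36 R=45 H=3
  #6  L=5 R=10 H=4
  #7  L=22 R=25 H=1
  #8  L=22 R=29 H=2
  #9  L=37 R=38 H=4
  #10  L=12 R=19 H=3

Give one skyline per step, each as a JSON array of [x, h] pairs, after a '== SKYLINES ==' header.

== SKYLINES ==
[[22,4],[29,0]]
[[22,4],[29,17],[31,0]]
[[22,4],[29,17],[31,0]]
[[5,2],[12,0],[22,4],[29,17],[31,0]]
[[5,2],[12,0],[22,4],[29,17],[31,0],[36,3],[45,0]]
[[5,4],[10,2],[12,0],[22,4],[29,17],[31,0],[36,3],[45,0]]
[[5,4],[10,2],[12,0],[22,4],[29,17],[31,0],[36,3],[45,0]]
[[5,4],[10,2],[12,0],[22,4],[29,17],[31,0],[36,3],[45,0]]
[[5,4],[10,2],[12,0],[22,4],[29,17],[31,0],[36,3],[37,4],[38,3],[45,0]]
[[5,4],[10,2],[12,3],[19,0],[22,4],[29,17],[31,0],[36,3],[37,4],[38,3],[45,0]]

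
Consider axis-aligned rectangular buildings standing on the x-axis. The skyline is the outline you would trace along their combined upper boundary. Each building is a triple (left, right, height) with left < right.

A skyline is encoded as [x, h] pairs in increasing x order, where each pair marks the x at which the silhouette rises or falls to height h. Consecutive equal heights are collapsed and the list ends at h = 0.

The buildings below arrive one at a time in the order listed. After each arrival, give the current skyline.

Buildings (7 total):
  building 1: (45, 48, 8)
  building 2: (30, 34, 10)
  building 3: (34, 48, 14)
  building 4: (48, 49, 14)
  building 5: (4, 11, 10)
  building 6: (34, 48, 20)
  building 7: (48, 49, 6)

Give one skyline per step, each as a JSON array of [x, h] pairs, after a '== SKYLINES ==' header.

== SKYLINES ==
[[45,8],[48,0]]
[[30,10],[34,0],[45,8],[48,0]]
[[30,10],[34,14],[48,0]]
[[30,10],[34,14],[49,0]]
[[4,10],[11,0],[30,10],[34,14],[49,0]]
[[4,10],[11,0],[30,10],[34,20],[48,14],[49,0]]
[[4,10],[11,0],[30,10],[34,20],[48,14],[49,0]]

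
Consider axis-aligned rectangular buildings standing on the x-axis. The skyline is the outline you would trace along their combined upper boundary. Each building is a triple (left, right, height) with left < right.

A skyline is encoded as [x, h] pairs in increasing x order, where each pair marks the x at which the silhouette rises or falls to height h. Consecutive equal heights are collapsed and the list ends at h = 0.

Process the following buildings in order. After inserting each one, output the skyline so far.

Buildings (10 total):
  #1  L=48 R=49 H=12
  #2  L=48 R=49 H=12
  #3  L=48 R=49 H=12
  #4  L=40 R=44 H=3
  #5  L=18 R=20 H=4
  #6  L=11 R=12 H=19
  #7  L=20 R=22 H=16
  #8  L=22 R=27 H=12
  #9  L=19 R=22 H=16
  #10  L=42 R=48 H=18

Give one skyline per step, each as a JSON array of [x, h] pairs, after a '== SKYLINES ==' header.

== SKYLINES ==
[[48,12],[49,0]]
[[48,12],[49,0]]
[[48,12],[49,0]]
[[40,3],[44,0],[48,12],[49,0]]
[[18,4],[20,0],[40,3],[44,0],[48,12],[49,0]]
[[11,19],[12,0],[18,4],[20,0],[40,3],[44,0],[48,12],[49,0]]
[[11,19],[12,0],[18,4],[20,16],[22,0],[40,3],[44,0],[48,12],[49,0]]
[[11,19],[12,0],[18,4],[20,16],[22,12],[27,0],[40,3],[44,0],[48,12],[49,0]]
[[11,19],[12,0],[18,4],[19,16],[22,12],[27,0],[40,3],[44,0],[48,12],[49,0]]
[[11,19],[12,0],[18,4],[19,16],[22,12],[27,0],[40,3],[42,18],[48,12],[49,0]]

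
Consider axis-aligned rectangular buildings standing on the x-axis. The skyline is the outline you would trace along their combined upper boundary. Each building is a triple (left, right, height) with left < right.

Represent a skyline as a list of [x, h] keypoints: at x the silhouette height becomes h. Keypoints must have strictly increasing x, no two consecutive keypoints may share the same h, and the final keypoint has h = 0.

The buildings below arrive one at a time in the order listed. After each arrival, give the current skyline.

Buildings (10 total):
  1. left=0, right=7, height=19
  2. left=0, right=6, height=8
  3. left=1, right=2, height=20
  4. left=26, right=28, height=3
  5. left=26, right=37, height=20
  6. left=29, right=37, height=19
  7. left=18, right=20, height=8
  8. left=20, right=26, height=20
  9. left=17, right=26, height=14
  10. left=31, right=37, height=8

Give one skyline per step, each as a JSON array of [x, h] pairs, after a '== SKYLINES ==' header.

== SKYLINES ==
[[0,19],[7,0]]
[[0,19],[7,0]]
[[0,19],[1,20],[2,19],[7,0]]
[[0,19],[1,20],[2,19],[7,0],[26,3],[28,0]]
[[0,19],[1,20],[2,19],[7,0],[26,20],[37,0]]
[[0,19],[1,20],[2,19],[7,0],[26,20],[37,0]]
[[0,19],[1,20],[2,19],[7,0],[18,8],[20,0],[26,20],[37,0]]
[[0,19],[1,20],[2,19],[7,0],[18,8],[20,20],[37,0]]
[[0,19],[1,20],[2,19],[7,0],[17,14],[20,20],[37,0]]
[[0,19],[1,20],[2,19],[7,0],[17,14],[20,20],[37,0]]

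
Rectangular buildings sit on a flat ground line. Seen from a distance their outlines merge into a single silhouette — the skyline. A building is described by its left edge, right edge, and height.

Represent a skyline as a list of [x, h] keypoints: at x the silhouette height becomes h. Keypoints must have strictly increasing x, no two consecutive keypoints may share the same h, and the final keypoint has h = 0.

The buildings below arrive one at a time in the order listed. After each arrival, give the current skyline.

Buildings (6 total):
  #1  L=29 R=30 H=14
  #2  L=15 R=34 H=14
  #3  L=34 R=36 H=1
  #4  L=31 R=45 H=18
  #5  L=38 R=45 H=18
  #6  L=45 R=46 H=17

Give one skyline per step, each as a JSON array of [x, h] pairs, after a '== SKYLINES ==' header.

== SKYLINES ==
[[29,14],[30,0]]
[[15,14],[34,0]]
[[15,14],[34,1],[36,0]]
[[15,14],[31,18],[45,0]]
[[15,14],[31,18],[45,0]]
[[15,14],[31,18],[45,17],[46,0]]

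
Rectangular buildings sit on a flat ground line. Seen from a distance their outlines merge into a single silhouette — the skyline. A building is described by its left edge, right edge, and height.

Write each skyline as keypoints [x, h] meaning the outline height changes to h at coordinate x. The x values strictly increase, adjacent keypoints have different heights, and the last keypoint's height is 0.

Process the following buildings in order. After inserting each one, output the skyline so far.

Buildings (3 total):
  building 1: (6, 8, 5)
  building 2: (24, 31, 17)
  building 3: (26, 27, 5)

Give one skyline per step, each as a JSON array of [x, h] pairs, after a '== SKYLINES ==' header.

== SKYLINES ==
[[6,5],[8,0]]
[[6,5],[8,0],[24,17],[31,0]]
[[6,5],[8,0],[24,17],[31,0]]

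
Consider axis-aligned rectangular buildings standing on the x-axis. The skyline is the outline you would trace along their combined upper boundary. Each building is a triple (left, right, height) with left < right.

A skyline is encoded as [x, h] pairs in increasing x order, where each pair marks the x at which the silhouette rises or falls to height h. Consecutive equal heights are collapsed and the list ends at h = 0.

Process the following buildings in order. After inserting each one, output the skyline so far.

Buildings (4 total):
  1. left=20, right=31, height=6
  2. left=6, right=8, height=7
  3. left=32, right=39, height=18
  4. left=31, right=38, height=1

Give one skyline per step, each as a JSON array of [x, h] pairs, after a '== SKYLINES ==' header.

== SKYLINES ==
[[20,6],[31,0]]
[[6,7],[8,0],[20,6],[31,0]]
[[6,7],[8,0],[20,6],[31,0],[32,18],[39,0]]
[[6,7],[8,0],[20,6],[31,1],[32,18],[39,0]]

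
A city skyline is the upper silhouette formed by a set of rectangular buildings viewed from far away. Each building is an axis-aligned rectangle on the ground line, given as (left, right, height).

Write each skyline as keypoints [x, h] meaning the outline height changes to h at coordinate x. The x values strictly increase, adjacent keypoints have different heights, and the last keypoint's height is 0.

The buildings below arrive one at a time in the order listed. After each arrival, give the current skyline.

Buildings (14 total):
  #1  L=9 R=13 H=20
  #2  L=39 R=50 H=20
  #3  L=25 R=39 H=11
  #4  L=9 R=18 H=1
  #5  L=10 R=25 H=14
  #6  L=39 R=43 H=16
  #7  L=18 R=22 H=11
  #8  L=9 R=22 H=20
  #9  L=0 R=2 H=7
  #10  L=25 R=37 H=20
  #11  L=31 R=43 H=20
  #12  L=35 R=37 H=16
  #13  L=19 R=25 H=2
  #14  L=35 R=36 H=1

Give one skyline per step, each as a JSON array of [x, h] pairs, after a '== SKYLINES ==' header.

== SKYLINES ==
[[9,20],[13,0]]
[[9,20],[13,0],[39,20],[50,0]]
[[9,20],[13,0],[25,11],[39,20],[50,0]]
[[9,20],[13,1],[18,0],[25,11],[39,20],[50,0]]
[[9,20],[13,14],[25,11],[39,20],[50,0]]
[[9,20],[13,14],[25,11],[39,20],[50,0]]
[[9,20],[13,14],[25,11],[39,20],[50,0]]
[[9,20],[22,14],[25,11],[39,20],[50,0]]
[[0,7],[2,0],[9,20],[22,14],[25,11],[39,20],[50,0]]
[[0,7],[2,0],[9,20],[22,14],[25,20],[37,11],[39,20],[50,0]]
[[0,7],[2,0],[9,20],[22,14],[25,20],[50,0]]
[[0,7],[2,0],[9,20],[22,14],[25,20],[50,0]]
[[0,7],[2,0],[9,20],[22,14],[25,20],[50,0]]
[[0,7],[2,0],[9,20],[22,14],[25,20],[50,0]]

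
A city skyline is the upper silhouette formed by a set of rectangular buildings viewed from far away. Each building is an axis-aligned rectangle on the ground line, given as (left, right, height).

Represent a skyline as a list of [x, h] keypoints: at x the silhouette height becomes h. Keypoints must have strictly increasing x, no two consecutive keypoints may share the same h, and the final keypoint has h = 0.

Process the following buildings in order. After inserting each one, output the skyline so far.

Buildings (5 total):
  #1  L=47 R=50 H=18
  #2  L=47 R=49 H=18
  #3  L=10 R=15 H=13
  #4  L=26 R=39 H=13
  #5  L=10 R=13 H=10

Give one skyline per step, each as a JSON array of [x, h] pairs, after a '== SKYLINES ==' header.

== SKYLINES ==
[[47,18],[50,0]]
[[47,18],[50,0]]
[[10,13],[15,0],[47,18],[50,0]]
[[10,13],[15,0],[26,13],[39,0],[47,18],[50,0]]
[[10,13],[15,0],[26,13],[39,0],[47,18],[50,0]]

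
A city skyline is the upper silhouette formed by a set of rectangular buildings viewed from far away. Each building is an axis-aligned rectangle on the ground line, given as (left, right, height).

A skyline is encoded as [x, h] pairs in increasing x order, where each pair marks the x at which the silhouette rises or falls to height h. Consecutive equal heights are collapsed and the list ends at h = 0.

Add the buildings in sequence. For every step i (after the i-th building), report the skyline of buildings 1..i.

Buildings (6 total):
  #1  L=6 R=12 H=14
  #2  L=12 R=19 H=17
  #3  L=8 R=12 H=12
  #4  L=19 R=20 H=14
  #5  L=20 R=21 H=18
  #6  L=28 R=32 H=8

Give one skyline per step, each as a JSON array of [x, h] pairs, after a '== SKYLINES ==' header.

== SKYLINES ==
[[6,14],[12,0]]
[[6,14],[12,17],[19,0]]
[[6,14],[12,17],[19,0]]
[[6,14],[12,17],[19,14],[20,0]]
[[6,14],[12,17],[19,14],[20,18],[21,0]]
[[6,14],[12,17],[19,14],[20,18],[21,0],[28,8],[32,0]]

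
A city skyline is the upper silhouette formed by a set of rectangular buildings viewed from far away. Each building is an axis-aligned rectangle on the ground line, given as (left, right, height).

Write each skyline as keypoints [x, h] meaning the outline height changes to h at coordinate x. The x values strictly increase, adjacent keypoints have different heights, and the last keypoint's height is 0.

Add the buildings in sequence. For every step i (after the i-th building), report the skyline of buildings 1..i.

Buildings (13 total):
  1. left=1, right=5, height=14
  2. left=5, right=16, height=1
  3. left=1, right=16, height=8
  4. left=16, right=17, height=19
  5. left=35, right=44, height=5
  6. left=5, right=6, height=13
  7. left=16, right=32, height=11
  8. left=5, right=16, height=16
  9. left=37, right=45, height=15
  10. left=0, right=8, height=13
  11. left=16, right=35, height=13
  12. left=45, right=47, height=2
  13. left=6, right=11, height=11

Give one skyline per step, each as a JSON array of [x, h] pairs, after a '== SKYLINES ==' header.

== SKYLINES ==
[[1,14],[5,0]]
[[1,14],[5,1],[16,0]]
[[1,14],[5,8],[16,0]]
[[1,14],[5,8],[16,19],[17,0]]
[[1,14],[5,8],[16,19],[17,0],[35,5],[44,0]]
[[1,14],[5,13],[6,8],[16,19],[17,0],[35,5],[44,0]]
[[1,14],[5,13],[6,8],[16,19],[17,11],[32,0],[35,5],[44,0]]
[[1,14],[5,16],[16,19],[17,11],[32,0],[35,5],[44,0]]
[[1,14],[5,16],[16,19],[17,11],[32,0],[35,5],[37,15],[45,0]]
[[0,13],[1,14],[5,16],[16,19],[17,11],[32,0],[35,5],[37,15],[45,0]]
[[0,13],[1,14],[5,16],[16,19],[17,13],[35,5],[37,15],[45,0]]
[[0,13],[1,14],[5,16],[16,19],[17,13],[35,5],[37,15],[45,2],[47,0]]
[[0,13],[1,14],[5,16],[16,19],[17,13],[35,5],[37,15],[45,2],[47,0]]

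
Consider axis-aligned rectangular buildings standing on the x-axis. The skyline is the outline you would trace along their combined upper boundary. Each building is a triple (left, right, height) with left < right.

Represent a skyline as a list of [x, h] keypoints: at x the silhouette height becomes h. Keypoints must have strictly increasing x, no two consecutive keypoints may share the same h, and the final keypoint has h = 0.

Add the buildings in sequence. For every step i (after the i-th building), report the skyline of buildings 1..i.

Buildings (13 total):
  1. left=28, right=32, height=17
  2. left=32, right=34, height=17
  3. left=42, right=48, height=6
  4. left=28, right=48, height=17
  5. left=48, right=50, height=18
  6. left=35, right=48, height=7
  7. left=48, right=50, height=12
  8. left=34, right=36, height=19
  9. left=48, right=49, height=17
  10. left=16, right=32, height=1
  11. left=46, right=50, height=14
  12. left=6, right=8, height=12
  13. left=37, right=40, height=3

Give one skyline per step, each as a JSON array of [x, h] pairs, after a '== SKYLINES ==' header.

== SKYLINES ==
[[28,17],[32,0]]
[[28,17],[34,0]]
[[28,17],[34,0],[42,6],[48,0]]
[[28,17],[48,0]]
[[28,17],[48,18],[50,0]]
[[28,17],[48,18],[50,0]]
[[28,17],[48,18],[50,0]]
[[28,17],[34,19],[36,17],[48,18],[50,0]]
[[28,17],[34,19],[36,17],[48,18],[50,0]]
[[16,1],[28,17],[34,19],[36,17],[48,18],[50,0]]
[[16,1],[28,17],[34,19],[36,17],[48,18],[50,0]]
[[6,12],[8,0],[16,1],[28,17],[34,19],[36,17],[48,18],[50,0]]
[[6,12],[8,0],[16,1],[28,17],[34,19],[36,17],[48,18],[50,0]]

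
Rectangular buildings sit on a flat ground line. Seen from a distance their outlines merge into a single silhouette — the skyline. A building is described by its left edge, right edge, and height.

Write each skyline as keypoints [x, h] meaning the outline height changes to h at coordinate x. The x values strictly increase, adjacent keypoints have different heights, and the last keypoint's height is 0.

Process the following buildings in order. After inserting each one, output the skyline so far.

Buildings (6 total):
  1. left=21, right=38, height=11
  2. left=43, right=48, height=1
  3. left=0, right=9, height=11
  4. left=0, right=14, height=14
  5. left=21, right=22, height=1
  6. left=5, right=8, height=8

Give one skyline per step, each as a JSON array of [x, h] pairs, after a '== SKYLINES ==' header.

== SKYLINES ==
[[21,11],[38,0]]
[[21,11],[38,0],[43,1],[48,0]]
[[0,11],[9,0],[21,11],[38,0],[43,1],[48,0]]
[[0,14],[14,0],[21,11],[38,0],[43,1],[48,0]]
[[0,14],[14,0],[21,11],[38,0],[43,1],[48,0]]
[[0,14],[14,0],[21,11],[38,0],[43,1],[48,0]]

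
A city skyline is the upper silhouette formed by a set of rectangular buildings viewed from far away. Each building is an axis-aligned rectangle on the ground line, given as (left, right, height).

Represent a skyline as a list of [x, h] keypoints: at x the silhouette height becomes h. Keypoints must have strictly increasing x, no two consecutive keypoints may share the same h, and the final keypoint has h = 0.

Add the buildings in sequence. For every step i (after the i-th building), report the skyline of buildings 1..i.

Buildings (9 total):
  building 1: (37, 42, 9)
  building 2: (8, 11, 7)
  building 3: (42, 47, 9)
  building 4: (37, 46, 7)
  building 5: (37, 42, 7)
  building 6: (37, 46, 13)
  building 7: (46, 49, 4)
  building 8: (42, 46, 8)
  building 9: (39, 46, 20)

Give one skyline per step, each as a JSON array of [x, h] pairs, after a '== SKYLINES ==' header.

== SKYLINES ==
[[37,9],[42,0]]
[[8,7],[11,0],[37,9],[42,0]]
[[8,7],[11,0],[37,9],[47,0]]
[[8,7],[11,0],[37,9],[47,0]]
[[8,7],[11,0],[37,9],[47,0]]
[[8,7],[11,0],[37,13],[46,9],[47,0]]
[[8,7],[11,0],[37,13],[46,9],[47,4],[49,0]]
[[8,7],[11,0],[37,13],[46,9],[47,4],[49,0]]
[[8,7],[11,0],[37,13],[39,20],[46,9],[47,4],[49,0]]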